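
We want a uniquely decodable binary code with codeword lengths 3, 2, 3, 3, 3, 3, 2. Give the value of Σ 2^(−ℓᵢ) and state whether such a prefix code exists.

With common denominator 2^3 = 8: Σ 2^(−ℓᵢ) = 1/8 + 2/8 + 1/8 + 1/8 + 1/8 + 1/8 + 2/8 = 9/8 = 1.125.
Kraft's inequality requires Σ ≤ 1; here Σ = 1.125 > 1, so no such prefix code exists.

1.125; no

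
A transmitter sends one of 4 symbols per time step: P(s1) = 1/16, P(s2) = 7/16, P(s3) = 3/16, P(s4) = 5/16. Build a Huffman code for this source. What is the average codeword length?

Repeatedly combine the two least-probable nodes; the expected code length is the sum of the merged weights.
merge 1/16 + 3/16 → 1/4
merge 1/4 + 5/16 → 9/16
merge 7/16 + 9/16 → 1
L = 1/4 + 9/16 + 1 = 29/16 = 1.8125 bits/symbol.

1.8125 bits/symbol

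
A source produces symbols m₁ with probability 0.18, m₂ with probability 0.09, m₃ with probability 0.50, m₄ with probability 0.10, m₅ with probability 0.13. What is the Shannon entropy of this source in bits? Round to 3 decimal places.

H = −Σ pᵢ log₂ pᵢ.
−0.18·log₂(0.18) = 0.4453
−0.09·log₂(0.09) = 0.3127
−0.50·log₂(0.50) = 0.5000
−0.10·log₂(0.10) = 0.3322
−0.13·log₂(0.13) = 0.3826
Sum ≈ 1.9728 → 1.973 bits.

1.973 bits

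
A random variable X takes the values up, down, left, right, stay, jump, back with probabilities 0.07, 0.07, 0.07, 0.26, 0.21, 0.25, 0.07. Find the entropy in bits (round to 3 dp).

2.552 bits

H = −Σ pᵢ log₂ pᵢ.
−0.07·log₂(0.07) = 0.2686
−0.07·log₂(0.07) = 0.2686
−0.07·log₂(0.07) = 0.2686
−0.26·log₂(0.26) = 0.5053
−0.21·log₂(0.21) = 0.4728
−0.25·log₂(0.25) = 0.5000
−0.07·log₂(0.07) = 0.2686
Sum ≈ 2.5523 → 2.552 bits.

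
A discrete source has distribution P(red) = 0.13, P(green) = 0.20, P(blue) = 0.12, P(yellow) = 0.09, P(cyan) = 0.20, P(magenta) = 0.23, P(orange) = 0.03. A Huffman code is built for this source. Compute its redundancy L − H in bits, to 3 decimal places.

Entropy H = −Σ p log₂ p ≈ 2.6306 bits.
Huffman merges: 3/100+9/100→3/25; 3/25+3/25→6/25; 13/100+1/5→33/100; 1/5+23/100→43/100; 6/25+33/100→57/100; 43/100+57/100→1. L = 269/100 ≈ 2.6900.
L − H = 2.6900 − 2.6306 = 0.059 bits.

0.059 bits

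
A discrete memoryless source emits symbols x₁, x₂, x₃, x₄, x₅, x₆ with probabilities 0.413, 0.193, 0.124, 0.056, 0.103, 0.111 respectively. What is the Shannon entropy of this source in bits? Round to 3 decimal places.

2.281 bits

H = −Σ pᵢ log₂ pᵢ.
−0.413·log₂(0.413) = 0.5269
−0.193·log₂(0.193) = 0.4581
−0.124·log₂(0.124) = 0.3734
−0.056·log₂(0.056) = 0.2329
−0.103·log₂(0.103) = 0.3378
−0.111·log₂(0.111) = 0.3520
Sum ≈ 2.2810 → 2.281 bits.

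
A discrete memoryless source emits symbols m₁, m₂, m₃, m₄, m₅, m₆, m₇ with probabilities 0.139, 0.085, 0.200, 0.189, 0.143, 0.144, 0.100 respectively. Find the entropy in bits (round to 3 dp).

2.753 bits

H = −Σ pᵢ log₂ pᵢ.
−0.139·log₂(0.139) = 0.3957
−0.085·log₂(0.085) = 0.3023
−0.200·log₂(0.200) = 0.4644
−0.189·log₂(0.189) = 0.4543
−0.143·log₂(0.143) = 0.4012
−0.144·log₂(0.144) = 0.4026
−0.100·log₂(0.100) = 0.3322
Sum ≈ 2.7527 → 2.753 bits.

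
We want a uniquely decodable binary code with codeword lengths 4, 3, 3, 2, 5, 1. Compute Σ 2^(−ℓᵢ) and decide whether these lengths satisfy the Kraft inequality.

With common denominator 2^5 = 32: Σ 2^(−ℓᵢ) = 2/32 + 4/32 + 4/32 + 8/32 + 1/32 + 16/32 = 35/32 = 1.09375.
Kraft's inequality requires Σ ≤ 1; here Σ = 1.09375 > 1, so no such prefix code exists.

1.09375; no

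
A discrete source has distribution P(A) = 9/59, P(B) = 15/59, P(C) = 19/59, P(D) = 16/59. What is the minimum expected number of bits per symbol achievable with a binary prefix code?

Repeatedly combine the two least-probable nodes; the expected code length is the sum of the merged weights.
merge 9/59 + 15/59 → 24/59
merge 16/59 + 19/59 → 35/59
merge 24/59 + 35/59 → 1
L = 24/59 + 35/59 + 1 = 2 bits/symbol.

2 bits/symbol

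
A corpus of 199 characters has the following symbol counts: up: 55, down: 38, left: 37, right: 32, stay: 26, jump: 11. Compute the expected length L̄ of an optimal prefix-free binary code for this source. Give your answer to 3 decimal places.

Probabilities are the counts divided by 199.
Repeatedly combine the two least-probable nodes; the expected code length is the sum of the merged weights.
merge 11/199 + 26/199 → 37/199
merge 32/199 + 37/199 → 69/199
merge 37/199 + 38/199 → 75/199
merge 55/199 + 69/199 → 124/199
merge 75/199 + 124/199 → 1
L = 37/199 + 69/199 + 75/199 + 124/199 + 1 = 504/199 ≈ 2.533 bits/symbol.

2.533 bits/symbol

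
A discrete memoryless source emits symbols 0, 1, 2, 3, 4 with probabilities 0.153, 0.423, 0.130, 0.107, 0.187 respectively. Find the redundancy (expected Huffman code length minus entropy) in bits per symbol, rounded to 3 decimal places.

Entropy H = −Σ p log₂ p ≈ 2.1194 bits.
Huffman merges: 107/1000+13/100→237/1000; 153/1000+187/1000→17/50; 237/1000+17/50→577/1000; 423/1000+577/1000→1. L = 1077/500 ≈ 2.1540.
L − H = 2.1540 − 2.1194 = 0.035 bits.

0.035 bits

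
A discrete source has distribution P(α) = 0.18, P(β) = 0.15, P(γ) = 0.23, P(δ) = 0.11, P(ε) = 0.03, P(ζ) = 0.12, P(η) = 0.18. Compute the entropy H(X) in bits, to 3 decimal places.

2.658 bits

H = −Σ pᵢ log₂ pᵢ.
−0.18·log₂(0.18) = 0.4453
−0.15·log₂(0.15) = 0.4105
−0.23·log₂(0.23) = 0.4877
−0.11·log₂(0.11) = 0.3503
−0.03·log₂(0.03) = 0.1518
−0.12·log₂(0.12) = 0.3671
−0.18·log₂(0.18) = 0.4453
Sum ≈ 2.6579 → 2.658 bits.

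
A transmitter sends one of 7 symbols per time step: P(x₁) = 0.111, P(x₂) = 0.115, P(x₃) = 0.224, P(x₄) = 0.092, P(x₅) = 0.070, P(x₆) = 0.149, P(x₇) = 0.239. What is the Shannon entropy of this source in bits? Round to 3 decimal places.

H = −Σ pᵢ log₂ pᵢ.
−0.111·log₂(0.111) = 0.3520
−0.115·log₂(0.115) = 0.3588
−0.224·log₂(0.224) = 0.4835
−0.092·log₂(0.092) = 0.3167
−0.070·log₂(0.070) = 0.2686
−0.149·log₂(0.149) = 0.4092
−0.239·log₂(0.239) = 0.4935
Sum ≈ 2.6823 → 2.682 bits.

2.682 bits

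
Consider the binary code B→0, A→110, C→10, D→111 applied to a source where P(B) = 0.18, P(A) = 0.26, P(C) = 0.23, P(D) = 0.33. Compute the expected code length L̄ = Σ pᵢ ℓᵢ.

L̄ = Σ pᵢ·ℓᵢ = 0.18·1 + 0.26·3 + 0.23·2 + 0.33·3 = 2.41 bits/symbol.

2.41 bits/symbol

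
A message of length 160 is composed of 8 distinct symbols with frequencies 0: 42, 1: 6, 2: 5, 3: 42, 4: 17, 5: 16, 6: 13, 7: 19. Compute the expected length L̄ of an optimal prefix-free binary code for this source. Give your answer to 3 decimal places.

2.694 bits/symbol

Probabilities are the counts divided by 160.
Repeatedly combine the two least-probable nodes; the expected code length is the sum of the merged weights.
merge 1/32 + 3/80 → 11/160
merge 11/160 + 13/160 → 3/20
merge 1/10 + 17/160 → 33/160
merge 19/160 + 3/20 → 43/160
merge 33/160 + 21/80 → 15/32
merge 21/80 + 43/160 → 17/32
merge 15/32 + 17/32 → 1
L = 11/160 + 3/20 + 33/160 + 43/160 + 15/32 + 17/32 + 1 = 431/160 ≈ 2.694 bits/symbol.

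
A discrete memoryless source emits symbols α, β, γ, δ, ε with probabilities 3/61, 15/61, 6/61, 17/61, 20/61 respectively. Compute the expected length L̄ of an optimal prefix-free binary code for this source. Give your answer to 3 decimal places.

2.148 bits/symbol

Repeatedly combine the two least-probable nodes; the expected code length is the sum of the merged weights.
merge 3/61 + 6/61 → 9/61
merge 9/61 + 15/61 → 24/61
merge 17/61 + 20/61 → 37/61
merge 24/61 + 37/61 → 1
L = 9/61 + 24/61 + 37/61 + 1 = 131/61 ≈ 2.148 bits/symbol.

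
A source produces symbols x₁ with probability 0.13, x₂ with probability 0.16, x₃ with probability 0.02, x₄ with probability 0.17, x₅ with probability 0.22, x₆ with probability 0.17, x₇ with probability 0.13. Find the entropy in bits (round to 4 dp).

H = −Σ pᵢ log₂ pᵢ.
−0.13·log₂(0.13) = 0.3826
−0.16·log₂(0.16) = 0.4230
−0.02·log₂(0.02) = 0.1129
−0.17·log₂(0.17) = 0.4346
−0.22·log₂(0.22) = 0.4806
−0.17·log₂(0.17) = 0.4346
−0.13·log₂(0.13) = 0.3826
Sum ≈ 2.6509 → 2.6509 bits.

2.6509 bits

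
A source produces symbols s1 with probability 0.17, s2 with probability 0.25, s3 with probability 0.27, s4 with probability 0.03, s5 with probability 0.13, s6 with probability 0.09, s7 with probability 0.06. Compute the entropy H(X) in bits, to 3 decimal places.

2.535 bits

H = −Σ pᵢ log₂ pᵢ.
−0.17·log₂(0.17) = 0.4346
−0.25·log₂(0.25) = 0.5000
−0.27·log₂(0.27) = 0.5100
−0.03·log₂(0.03) = 0.1518
−0.13·log₂(0.13) = 0.3826
−0.09·log₂(0.09) = 0.3127
−0.06·log₂(0.06) = 0.2435
Sum ≈ 2.5352 → 2.535 bits.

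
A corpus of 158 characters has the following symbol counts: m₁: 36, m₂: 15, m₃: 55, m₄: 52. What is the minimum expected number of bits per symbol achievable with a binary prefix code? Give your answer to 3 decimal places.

1.975 bits/symbol

Probabilities are the counts divided by 158.
Repeatedly combine the two least-probable nodes; the expected code length is the sum of the merged weights.
merge 15/158 + 18/79 → 51/158
merge 51/158 + 26/79 → 103/158
merge 55/158 + 103/158 → 1
L = 51/158 + 103/158 + 1 = 156/79 ≈ 1.975 bits/symbol.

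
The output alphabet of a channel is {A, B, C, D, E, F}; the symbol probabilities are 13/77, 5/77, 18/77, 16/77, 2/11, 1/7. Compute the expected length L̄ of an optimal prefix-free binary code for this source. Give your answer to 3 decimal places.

Repeatedly combine the two least-probable nodes; the expected code length is the sum of the merged weights.
merge 5/77 + 1/7 → 16/77
merge 13/77 + 2/11 → 27/77
merge 16/77 + 16/77 → 32/77
merge 18/77 + 27/77 → 45/77
merge 32/77 + 45/77 → 1
L = 16/77 + 27/77 + 32/77 + 45/77 + 1 = 197/77 ≈ 2.558 bits/symbol.

2.558 bits/symbol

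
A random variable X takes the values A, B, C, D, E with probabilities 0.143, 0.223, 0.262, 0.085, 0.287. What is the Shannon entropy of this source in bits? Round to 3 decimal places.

H = −Σ pᵢ log₂ pᵢ.
−0.143·log₂(0.143) = 0.4012
−0.223·log₂(0.223) = 0.4828
−0.262·log₂(0.262) = 0.5063
−0.085·log₂(0.085) = 0.3023
−0.287·log₂(0.287) = 0.5169
Sum ≈ 2.2094 → 2.209 bits.

2.209 bits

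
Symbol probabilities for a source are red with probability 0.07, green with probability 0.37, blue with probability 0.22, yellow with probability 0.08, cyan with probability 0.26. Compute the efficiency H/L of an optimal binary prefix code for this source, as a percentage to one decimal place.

96.6%

Entropy H = −Σ p log₂ p ≈ 2.0767 bits.
Huffman merges: 7/100+2/25→3/20; 3/20+11/50→37/100; 13/50+37/100→63/100; 37/100+63/100→1. L = 43/20 ≈ 2.1500.
Efficiency = H/L = 2.0767/2.1500 = 96.6%.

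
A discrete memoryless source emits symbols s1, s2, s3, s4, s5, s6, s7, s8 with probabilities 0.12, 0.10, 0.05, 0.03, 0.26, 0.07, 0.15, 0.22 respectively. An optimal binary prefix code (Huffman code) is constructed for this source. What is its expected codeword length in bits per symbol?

2.75 bits/symbol

Repeatedly combine the two least-probable nodes; the expected code length is the sum of the merged weights.
merge 3/100 + 1/20 → 2/25
merge 7/100 + 2/25 → 3/20
merge 1/10 + 3/25 → 11/50
merge 3/20 + 3/20 → 3/10
merge 11/50 + 11/50 → 11/25
merge 13/50 + 3/10 → 14/25
merge 11/25 + 14/25 → 1
L = 2/25 + 3/20 + 11/50 + 3/10 + 11/25 + 14/25 + 1 = 11/4 = 2.75 bits/symbol.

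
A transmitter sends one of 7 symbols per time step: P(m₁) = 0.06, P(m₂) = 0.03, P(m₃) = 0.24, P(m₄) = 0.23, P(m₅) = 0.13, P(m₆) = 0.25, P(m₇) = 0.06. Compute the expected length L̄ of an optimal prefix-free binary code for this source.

2.52 bits/symbol

Repeatedly combine the two least-probable nodes; the expected code length is the sum of the merged weights.
merge 3/100 + 3/50 → 9/100
merge 3/50 + 9/100 → 3/20
merge 13/100 + 3/20 → 7/25
merge 23/100 + 6/25 → 47/100
merge 1/4 + 7/25 → 53/100
merge 47/100 + 53/100 → 1
L = 9/100 + 3/20 + 7/25 + 47/100 + 53/100 + 1 = 63/25 = 2.52 bits/symbol.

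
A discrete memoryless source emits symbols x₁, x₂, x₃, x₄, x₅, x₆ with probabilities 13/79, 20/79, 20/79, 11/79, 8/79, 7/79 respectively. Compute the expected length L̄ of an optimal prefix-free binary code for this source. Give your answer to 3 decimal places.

2.494 bits/symbol

Repeatedly combine the two least-probable nodes; the expected code length is the sum of the merged weights.
merge 7/79 + 8/79 → 15/79
merge 11/79 + 13/79 → 24/79
merge 15/79 + 20/79 → 35/79
merge 20/79 + 24/79 → 44/79
merge 35/79 + 44/79 → 1
L = 15/79 + 24/79 + 35/79 + 44/79 + 1 = 197/79 ≈ 2.494 bits/symbol.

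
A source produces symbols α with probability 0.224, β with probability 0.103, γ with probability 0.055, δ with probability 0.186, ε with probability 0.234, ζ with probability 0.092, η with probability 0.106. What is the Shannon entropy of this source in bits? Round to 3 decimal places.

H = −Σ pᵢ log₂ pᵢ.
−0.224·log₂(0.224) = 0.4835
−0.103·log₂(0.103) = 0.3378
−0.055·log₂(0.055) = 0.2301
−0.186·log₂(0.186) = 0.4514
−0.234·log₂(0.234) = 0.4903
−0.092·log₂(0.092) = 0.3167
−0.106·log₂(0.106) = 0.3432
Sum ≈ 2.6530 → 2.653 bits.

2.653 bits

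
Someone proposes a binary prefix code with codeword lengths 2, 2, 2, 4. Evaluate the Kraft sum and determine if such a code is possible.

With common denominator 2^4 = 16: Σ 2^(−ℓᵢ) = 4/16 + 4/16 + 4/16 + 1/16 = 13/16 = 0.8125.
Kraft's inequality requires Σ ≤ 1; here Σ = 0.8125 ≤ 1, so such a prefix code exists.

0.8125; yes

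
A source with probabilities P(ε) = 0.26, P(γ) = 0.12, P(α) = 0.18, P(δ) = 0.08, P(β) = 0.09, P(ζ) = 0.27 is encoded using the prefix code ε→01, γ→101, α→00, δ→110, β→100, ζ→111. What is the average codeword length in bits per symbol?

L̄ = Σ pᵢ·ℓᵢ = 0.26·2 + 0.12·3 + 0.18·2 + 0.08·3 + 0.09·3 + 0.27·3 = 2.56 bits/symbol.

2.56 bits/symbol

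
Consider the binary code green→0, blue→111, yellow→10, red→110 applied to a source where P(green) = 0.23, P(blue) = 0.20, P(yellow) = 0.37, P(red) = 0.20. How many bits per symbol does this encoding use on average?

L̄ = Σ pᵢ·ℓᵢ = 0.23·1 + 0.20·3 + 0.37·2 + 0.20·3 = 2.17 bits/symbol.

2.17 bits/symbol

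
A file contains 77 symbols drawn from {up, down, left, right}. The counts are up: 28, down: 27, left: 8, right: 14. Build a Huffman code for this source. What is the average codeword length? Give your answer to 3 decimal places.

1.922 bits/symbol

Probabilities are the counts divided by 77.
Repeatedly combine the two least-probable nodes; the expected code length is the sum of the merged weights.
merge 8/77 + 2/11 → 2/7
merge 2/7 + 27/77 → 7/11
merge 4/11 + 7/11 → 1
L = 2/7 + 7/11 + 1 = 148/77 ≈ 1.922 bits/symbol.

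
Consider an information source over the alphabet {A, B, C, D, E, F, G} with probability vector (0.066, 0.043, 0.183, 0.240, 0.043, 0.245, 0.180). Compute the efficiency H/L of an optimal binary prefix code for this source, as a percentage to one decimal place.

Entropy H = −Σ p log₂ p ≈ 2.5342 bits.
Huffman merges: 43/1000+43/1000→43/500; 33/500+43/500→19/125; 19/125+9/50→83/250; 183/1000+6/25→423/1000; 49/200+83/250→577/1000; 423/1000+577/1000→1. L = 257/100 ≈ 2.5700.
Efficiency = H/L = 2.5342/2.5700 = 98.6%.

98.6%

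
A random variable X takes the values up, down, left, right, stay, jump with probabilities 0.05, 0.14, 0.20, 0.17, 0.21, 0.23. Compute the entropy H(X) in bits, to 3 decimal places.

H = −Σ pᵢ log₂ pᵢ.
−0.05·log₂(0.05) = 0.2161
−0.14·log₂(0.14) = 0.3971
−0.20·log₂(0.20) = 0.4644
−0.17·log₂(0.17) = 0.4346
−0.21·log₂(0.21) = 0.4728
−0.23·log₂(0.23) = 0.4877
Sum ≈ 2.4727 → 2.473 bits.

2.473 bits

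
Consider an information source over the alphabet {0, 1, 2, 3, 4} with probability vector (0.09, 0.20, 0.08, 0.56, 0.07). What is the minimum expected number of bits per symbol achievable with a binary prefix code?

Repeatedly combine the two least-probable nodes; the expected code length is the sum of the merged weights.
merge 7/100 + 2/25 → 3/20
merge 9/100 + 3/20 → 6/25
merge 1/5 + 6/25 → 11/25
merge 11/25 + 14/25 → 1
L = 3/20 + 6/25 + 11/25 + 1 = 183/100 = 1.83 bits/symbol.

1.83 bits/symbol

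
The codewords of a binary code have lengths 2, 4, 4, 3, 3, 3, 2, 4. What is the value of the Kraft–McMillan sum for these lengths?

With common denominator 2^4 = 16: Σ 2^(−ℓᵢ) = 4/16 + 1/16 + 1/16 + 2/16 + 2/16 + 2/16 + 4/16 + 1/16 = 17/16 = 1.0625.

1.0625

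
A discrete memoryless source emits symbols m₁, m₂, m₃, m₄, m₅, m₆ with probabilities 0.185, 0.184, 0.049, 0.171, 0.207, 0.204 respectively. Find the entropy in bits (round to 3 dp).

2.487 bits

H = −Σ pᵢ log₂ pᵢ.
−0.185·log₂(0.185) = 0.4504
−0.184·log₂(0.184) = 0.4494
−0.049·log₂(0.049) = 0.2132
−0.171·log₂(0.171) = 0.4357
−0.207·log₂(0.207) = 0.4704
−0.204·log₂(0.204) = 0.4678
Sum ≈ 2.4868 → 2.487 bits.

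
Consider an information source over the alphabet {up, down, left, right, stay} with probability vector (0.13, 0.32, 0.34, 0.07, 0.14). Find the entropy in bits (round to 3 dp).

H = −Σ pᵢ log₂ pᵢ.
−0.13·log₂(0.13) = 0.3826
−0.32·log₂(0.32) = 0.5260
−0.34·log₂(0.34) = 0.5292
−0.07·log₂(0.07) = 0.2686
−0.14·log₂(0.14) = 0.3971
Sum ≈ 2.1035 → 2.104 bits.

2.104 bits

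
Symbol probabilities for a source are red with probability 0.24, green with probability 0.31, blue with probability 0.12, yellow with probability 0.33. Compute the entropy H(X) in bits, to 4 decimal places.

1.9128 bits

H = −Σ pᵢ log₂ pᵢ.
−0.24·log₂(0.24) = 0.4941
−0.31·log₂(0.31) = 0.5238
−0.12·log₂(0.12) = 0.3671
−0.33·log₂(0.33) = 0.5278
Sum ≈ 1.9128 → 1.9128 bits.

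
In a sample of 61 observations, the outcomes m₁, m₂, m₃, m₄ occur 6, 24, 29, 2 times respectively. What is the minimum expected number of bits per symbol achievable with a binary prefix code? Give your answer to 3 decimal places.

Probabilities are the counts divided by 61.
Repeatedly combine the two least-probable nodes; the expected code length is the sum of the merged weights.
merge 2/61 + 6/61 → 8/61
merge 8/61 + 24/61 → 32/61
merge 29/61 + 32/61 → 1
L = 8/61 + 32/61 + 1 = 101/61 ≈ 1.656 bits/symbol.

1.656 bits/symbol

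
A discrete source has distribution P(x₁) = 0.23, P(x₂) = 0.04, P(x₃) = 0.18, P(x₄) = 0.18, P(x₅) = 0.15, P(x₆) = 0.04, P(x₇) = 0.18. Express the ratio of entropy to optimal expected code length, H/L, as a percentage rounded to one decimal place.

97.6%

Entropy H = −Σ p log₂ p ≈ 2.6056 bits.
Huffman merges: 1/25+1/25→2/25; 2/25+3/20→23/100; 9/50+9/50→9/25; 9/50+23/100→41/100; 23/100+9/25→59/100; 41/100+59/100→1. L = 267/100 ≈ 2.6700.
Efficiency = H/L = 2.6056/2.6700 = 97.6%.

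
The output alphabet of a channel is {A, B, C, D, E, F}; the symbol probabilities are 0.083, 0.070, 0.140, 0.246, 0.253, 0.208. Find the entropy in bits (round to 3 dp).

H = −Σ pᵢ log₂ pᵢ.
−0.083·log₂(0.083) = 0.2980
−0.070·log₂(0.070) = 0.2686
−0.140·log₂(0.140) = 0.3971
−0.246·log₂(0.246) = 0.4977
−0.253·log₂(0.253) = 0.5016
−0.208·log₂(0.208) = 0.4712
Sum ≈ 2.4343 → 2.434 bits.

2.434 bits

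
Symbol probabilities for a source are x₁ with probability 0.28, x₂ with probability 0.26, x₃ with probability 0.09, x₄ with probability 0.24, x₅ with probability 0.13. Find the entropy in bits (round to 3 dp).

H = −Σ pᵢ log₂ pᵢ.
−0.28·log₂(0.28) = 0.5142
−0.26·log₂(0.26) = 0.5053
−0.09·log₂(0.09) = 0.3127
−0.24·log₂(0.24) = 0.4941
−0.13·log₂(0.13) = 0.3826
Sum ≈ 2.2089 → 2.209 bits.

2.209 bits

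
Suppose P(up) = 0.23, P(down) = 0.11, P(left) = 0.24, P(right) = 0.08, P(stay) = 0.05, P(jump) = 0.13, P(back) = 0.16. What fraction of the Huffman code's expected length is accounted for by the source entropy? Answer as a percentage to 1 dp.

Entropy H = −Σ p log₂ p ≈ 2.6454 bits.
Huffman merges: 1/20+2/25→13/100; 11/100+13/100→6/25; 13/100+4/25→29/100; 23/100+6/25→47/100; 6/25+29/100→53/100; 47/100+53/100→1. L = 133/50 ≈ 2.6600.
Efficiency = H/L = 2.6454/2.6600 = 99.4%.

99.4%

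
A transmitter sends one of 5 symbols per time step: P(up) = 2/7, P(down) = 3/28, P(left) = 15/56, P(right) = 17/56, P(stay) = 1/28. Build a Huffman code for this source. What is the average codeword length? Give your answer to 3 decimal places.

2.143 bits/symbol

Repeatedly combine the two least-probable nodes; the expected code length is the sum of the merged weights.
merge 1/28 + 3/28 → 1/7
merge 1/7 + 15/56 → 23/56
merge 2/7 + 17/56 → 33/56
merge 23/56 + 33/56 → 1
L = 1/7 + 23/56 + 33/56 + 1 = 15/7 ≈ 2.143 bits/symbol.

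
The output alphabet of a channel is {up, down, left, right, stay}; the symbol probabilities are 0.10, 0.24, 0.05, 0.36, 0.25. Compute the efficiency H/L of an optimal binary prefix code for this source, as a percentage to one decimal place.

96.4%

Entropy H = −Σ p log₂ p ≈ 2.0730 bits.
Huffman merges: 1/20+1/10→3/20; 3/20+6/25→39/100; 1/4+9/25→61/100; 39/100+61/100→1. L = 43/20 ≈ 2.1500.
Efficiency = H/L = 2.0730/2.1500 = 96.4%.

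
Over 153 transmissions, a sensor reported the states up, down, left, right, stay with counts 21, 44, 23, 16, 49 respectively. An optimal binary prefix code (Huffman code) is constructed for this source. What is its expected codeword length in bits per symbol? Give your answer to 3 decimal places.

2.242 bits/symbol

Probabilities are the counts divided by 153.
Repeatedly combine the two least-probable nodes; the expected code length is the sum of the merged weights.
merge 16/153 + 7/51 → 37/153
merge 23/153 + 37/153 → 20/51
merge 44/153 + 49/153 → 31/51
merge 20/51 + 31/51 → 1
L = 37/153 + 20/51 + 31/51 + 1 = 343/153 ≈ 2.242 bits/symbol.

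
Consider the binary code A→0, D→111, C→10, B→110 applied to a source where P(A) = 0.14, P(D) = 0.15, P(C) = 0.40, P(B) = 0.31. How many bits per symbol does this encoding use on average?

L̄ = Σ pᵢ·ℓᵢ = 0.14·1 + 0.15·3 + 0.40·2 + 0.31·3 = 2.32 bits/symbol.

2.32 bits/symbol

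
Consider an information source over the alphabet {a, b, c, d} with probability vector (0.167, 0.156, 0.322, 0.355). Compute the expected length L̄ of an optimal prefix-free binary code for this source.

Repeatedly combine the two least-probable nodes; the expected code length is the sum of the merged weights.
merge 39/250 + 167/1000 → 323/1000
merge 161/500 + 323/1000 → 129/200
merge 71/200 + 129/200 → 1
L = 323/1000 + 129/200 + 1 = 246/125 = 1.968 bits/symbol.

1.968 bits/symbol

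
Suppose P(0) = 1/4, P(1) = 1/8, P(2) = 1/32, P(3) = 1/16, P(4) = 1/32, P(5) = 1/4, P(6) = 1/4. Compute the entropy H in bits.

2.4375 bits

Each probability is a power of 1/2, so log₂(1/p) is an integer.
H = Σ p·log₂(1/p) = 1/4·2 + 1/8·3 + 1/32·5 + 1/16·4 + 1/32·5 + 1/4·2 + 1/4·2 = 2.4375 bits.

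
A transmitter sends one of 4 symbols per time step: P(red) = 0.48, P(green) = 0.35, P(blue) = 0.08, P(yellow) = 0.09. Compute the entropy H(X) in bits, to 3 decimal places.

H = −Σ pᵢ log₂ pᵢ.
−0.48·log₂(0.48) = 0.5083
−0.35·log₂(0.35) = 0.5301
−0.08·log₂(0.08) = 0.2915
−0.09·log₂(0.09) = 0.3127
Sum ≈ 1.6425 → 1.643 bits.

1.643 bits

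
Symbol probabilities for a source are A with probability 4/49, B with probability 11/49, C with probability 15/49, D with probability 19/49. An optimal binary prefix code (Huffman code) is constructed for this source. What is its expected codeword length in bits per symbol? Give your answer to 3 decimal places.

Repeatedly combine the two least-probable nodes; the expected code length is the sum of the merged weights.
merge 4/49 + 11/49 → 15/49
merge 15/49 + 15/49 → 30/49
merge 19/49 + 30/49 → 1
L = 15/49 + 30/49 + 1 = 94/49 ≈ 1.918 bits/symbol.

1.918 bits/symbol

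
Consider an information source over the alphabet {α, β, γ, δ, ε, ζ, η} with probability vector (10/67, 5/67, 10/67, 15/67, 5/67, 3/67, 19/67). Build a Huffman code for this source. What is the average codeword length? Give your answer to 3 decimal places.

2.612 bits/symbol

Repeatedly combine the two least-probable nodes; the expected code length is the sum of the merged weights.
merge 3/67 + 5/67 → 8/67
merge 5/67 + 8/67 → 13/67
merge 10/67 + 10/67 → 20/67
merge 13/67 + 15/67 → 28/67
merge 19/67 + 20/67 → 39/67
merge 28/67 + 39/67 → 1
L = 8/67 + 13/67 + 20/67 + 28/67 + 39/67 + 1 = 175/67 ≈ 2.612 bits/symbol.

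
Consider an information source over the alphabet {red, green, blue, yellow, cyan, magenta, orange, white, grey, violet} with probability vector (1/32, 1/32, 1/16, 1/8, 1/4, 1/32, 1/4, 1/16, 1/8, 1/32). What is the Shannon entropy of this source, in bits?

2.875 bits

Each probability is a power of 1/2, so log₂(1/p) is an integer.
H = Σ p·log₂(1/p) = 1/32·5 + 1/32·5 + 1/16·4 + 1/8·3 + 1/4·2 + 1/32·5 + 1/4·2 + 1/16·4 + 1/8·3 + 1/32·5 = 2.875 bits.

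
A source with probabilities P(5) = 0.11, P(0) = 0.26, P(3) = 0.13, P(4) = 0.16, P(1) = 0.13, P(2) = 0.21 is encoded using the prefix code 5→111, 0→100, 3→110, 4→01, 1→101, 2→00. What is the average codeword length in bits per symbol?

L̄ = Σ pᵢ·ℓᵢ = 0.11·3 + 0.26·3 + 0.13·3 + 0.16·2 + 0.13·3 + 0.21·2 = 2.63 bits/symbol.

2.63 bits/symbol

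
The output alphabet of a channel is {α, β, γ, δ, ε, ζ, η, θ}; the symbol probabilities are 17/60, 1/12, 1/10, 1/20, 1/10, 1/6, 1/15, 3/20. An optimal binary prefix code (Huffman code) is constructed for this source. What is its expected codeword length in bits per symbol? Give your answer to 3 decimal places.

2.833 bits/symbol

Repeatedly combine the two least-probable nodes; the expected code length is the sum of the merged weights.
merge 1/20 + 1/15 → 7/60
merge 1/12 + 1/10 → 11/60
merge 1/10 + 7/60 → 13/60
merge 3/20 + 1/6 → 19/60
merge 11/60 + 13/60 → 2/5
merge 17/60 + 19/60 → 3/5
merge 2/5 + 3/5 → 1
L = 7/60 + 11/60 + 13/60 + 19/60 + 2/5 + 3/5 + 1 = 17/6 ≈ 2.833 bits/symbol.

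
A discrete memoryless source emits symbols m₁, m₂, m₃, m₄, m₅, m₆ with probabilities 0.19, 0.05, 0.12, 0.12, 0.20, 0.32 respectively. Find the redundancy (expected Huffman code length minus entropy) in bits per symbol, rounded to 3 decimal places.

0.064 bits

Entropy H = −Σ p log₂ p ≈ 2.3959 bits.
Huffman merges: 1/20+3/25→17/100; 3/25+17/100→29/100; 19/100+1/5→39/100; 29/100+8/25→61/100; 39/100+61/100→1. L = 123/50 ≈ 2.4600.
L − H = 2.4600 − 2.3959 = 0.064 bits.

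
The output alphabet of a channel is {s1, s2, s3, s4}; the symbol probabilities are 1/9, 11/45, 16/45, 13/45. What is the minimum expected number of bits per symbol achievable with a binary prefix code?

Repeatedly combine the two least-probable nodes; the expected code length is the sum of the merged weights.
merge 1/9 + 11/45 → 16/45
merge 13/45 + 16/45 → 29/45
merge 16/45 + 29/45 → 1
L = 16/45 + 29/45 + 1 = 2 bits/symbol.

2 bits/symbol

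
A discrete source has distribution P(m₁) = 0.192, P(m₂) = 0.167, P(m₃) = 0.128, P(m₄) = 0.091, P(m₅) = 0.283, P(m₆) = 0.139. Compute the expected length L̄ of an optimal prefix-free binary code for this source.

2.525 bits/symbol

Repeatedly combine the two least-probable nodes; the expected code length is the sum of the merged weights.
merge 91/1000 + 16/125 → 219/1000
merge 139/1000 + 167/1000 → 153/500
merge 24/125 + 219/1000 → 411/1000
merge 283/1000 + 153/500 → 589/1000
merge 411/1000 + 589/1000 → 1
L = 219/1000 + 153/500 + 411/1000 + 589/1000 + 1 = 101/40 = 2.525 bits/symbol.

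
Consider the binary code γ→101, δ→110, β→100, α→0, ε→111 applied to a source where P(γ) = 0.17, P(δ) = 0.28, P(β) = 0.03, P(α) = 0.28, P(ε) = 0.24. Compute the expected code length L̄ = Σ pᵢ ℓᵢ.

L̄ = Σ pᵢ·ℓᵢ = 0.17·3 + 0.28·3 + 0.03·3 + 0.28·1 + 0.24·3 = 2.44 bits/symbol.

2.44 bits/symbol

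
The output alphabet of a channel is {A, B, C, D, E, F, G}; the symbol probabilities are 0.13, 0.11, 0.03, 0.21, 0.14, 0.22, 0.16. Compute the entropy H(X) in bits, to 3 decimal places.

2.658 bits

H = −Σ pᵢ log₂ pᵢ.
−0.13·log₂(0.13) = 0.3826
−0.11·log₂(0.11) = 0.3503
−0.03·log₂(0.03) = 0.1518
−0.21·log₂(0.21) = 0.4728
−0.14·log₂(0.14) = 0.3971
−0.22·log₂(0.22) = 0.4806
−0.16·log₂(0.16) = 0.4230
Sum ≈ 2.6582 → 2.658 bits.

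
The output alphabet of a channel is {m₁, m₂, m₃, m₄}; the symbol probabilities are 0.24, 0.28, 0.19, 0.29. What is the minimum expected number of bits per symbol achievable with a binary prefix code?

2 bits/symbol

Repeatedly combine the two least-probable nodes; the expected code length is the sum of the merged weights.
merge 19/100 + 6/25 → 43/100
merge 7/25 + 29/100 → 57/100
merge 43/100 + 57/100 → 1
L = 43/100 + 57/100 + 1 = 2 bits/symbol.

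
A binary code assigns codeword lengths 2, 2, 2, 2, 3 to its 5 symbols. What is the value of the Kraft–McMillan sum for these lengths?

With common denominator 2^3 = 8: Σ 2^(−ℓᵢ) = 2/8 + 2/8 + 2/8 + 2/8 + 1/8 = 9/8 = 1.125.

1.125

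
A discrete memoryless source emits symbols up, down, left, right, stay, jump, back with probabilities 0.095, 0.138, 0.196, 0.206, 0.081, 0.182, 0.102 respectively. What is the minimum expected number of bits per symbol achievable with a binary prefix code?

Repeatedly combine the two least-probable nodes; the expected code length is the sum of the merged weights.
merge 81/1000 + 19/200 → 22/125
merge 51/500 + 69/500 → 6/25
merge 22/125 + 91/500 → 179/500
merge 49/250 + 103/500 → 201/500
merge 6/25 + 179/500 → 299/500
merge 201/500 + 299/500 → 1
L = 22/125 + 6/25 + 179/500 + 201/500 + 299/500 + 1 = 1387/500 = 2.774 bits/symbol.

2.774 bits/symbol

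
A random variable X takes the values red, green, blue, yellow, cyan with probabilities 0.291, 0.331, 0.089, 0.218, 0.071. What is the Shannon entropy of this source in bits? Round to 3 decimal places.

2.107 bits

H = −Σ pᵢ log₂ pᵢ.
−0.291·log₂(0.291) = 0.5182
−0.331·log₂(0.331) = 0.5280
−0.089·log₂(0.089) = 0.3106
−0.218·log₂(0.218) = 0.4791
−0.071·log₂(0.071) = 0.2709
Sum ≈ 2.1069 → 2.107 bits.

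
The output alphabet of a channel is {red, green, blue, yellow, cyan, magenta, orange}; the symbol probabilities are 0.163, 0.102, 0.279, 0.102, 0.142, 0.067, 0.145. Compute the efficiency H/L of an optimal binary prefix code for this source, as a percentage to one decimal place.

98.4%

Entropy H = −Σ p log₂ p ≈ 2.6774 bits.
Huffman merges: 67/1000+51/500→169/1000; 51/500+71/500→61/250; 29/200+163/1000→77/250; 169/1000+61/250→413/1000; 279/1000+77/250→587/1000; 413/1000+587/1000→1. L = 2721/1000 ≈ 2.7210.
Efficiency = H/L = 2.6774/2.7210 = 98.4%.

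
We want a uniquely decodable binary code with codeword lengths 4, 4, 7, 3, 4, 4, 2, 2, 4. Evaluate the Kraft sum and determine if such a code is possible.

0.9453125; yes

With common denominator 2^7 = 128: Σ 2^(−ℓᵢ) = 8/128 + 8/128 + 1/128 + 16/128 + 8/128 + 8/128 + 32/128 + 32/128 + 8/128 = 121/128 = 0.9453125.
Kraft's inequality requires Σ ≤ 1; here Σ = 0.9453125 ≤ 1, so such a prefix code exists.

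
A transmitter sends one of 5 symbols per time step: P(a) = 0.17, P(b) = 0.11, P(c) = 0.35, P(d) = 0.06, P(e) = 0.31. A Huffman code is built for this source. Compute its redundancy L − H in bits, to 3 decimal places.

0.078 bits

Entropy H = −Σ p log₂ p ≈ 2.0823 bits.
Huffman merges: 3/50+11/100→17/100; 17/100+17/100→17/50; 31/100+17/50→13/20; 7/20+13/20→1. L = 54/25 ≈ 2.1600.
L − H = 2.1600 − 2.0823 = 0.078 bits.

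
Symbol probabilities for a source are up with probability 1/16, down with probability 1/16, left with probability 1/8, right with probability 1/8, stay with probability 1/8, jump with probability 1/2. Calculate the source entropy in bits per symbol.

Each probability is a power of 1/2, so log₂(1/p) is an integer.
H = Σ p·log₂(1/p) = 1/16·4 + 1/16·4 + 1/8·3 + 1/8·3 + 1/8·3 + 1/2·1 = 2.125 bits.

2.125 bits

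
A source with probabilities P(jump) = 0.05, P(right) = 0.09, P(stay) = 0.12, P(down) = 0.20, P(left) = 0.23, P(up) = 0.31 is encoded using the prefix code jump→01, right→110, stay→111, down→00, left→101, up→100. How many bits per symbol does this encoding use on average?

L̄ = Σ pᵢ·ℓᵢ = 0.05·2 + 0.09·3 + 0.12·3 + 0.20·2 + 0.23·3 + 0.31·3 = 2.75 bits/symbol.

2.75 bits/symbol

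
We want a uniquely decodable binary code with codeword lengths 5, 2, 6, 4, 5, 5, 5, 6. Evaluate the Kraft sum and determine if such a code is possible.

With common denominator 2^6 = 64: Σ 2^(−ℓᵢ) = 2/64 + 16/64 + 1/64 + 4/64 + 2/64 + 2/64 + 2/64 + 1/64 = 30/64 = 0.46875.
Kraft's inequality requires Σ ≤ 1; here Σ = 0.46875 ≤ 1, so such a prefix code exists.

0.46875; yes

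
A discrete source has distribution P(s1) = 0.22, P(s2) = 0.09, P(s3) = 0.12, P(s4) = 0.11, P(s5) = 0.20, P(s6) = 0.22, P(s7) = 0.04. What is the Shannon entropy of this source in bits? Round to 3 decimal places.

H = −Σ pᵢ log₂ pᵢ.
−0.22·log₂(0.22) = 0.4806
−0.09·log₂(0.09) = 0.3127
−0.12·log₂(0.12) = 0.3671
−0.11·log₂(0.11) = 0.3503
−0.20·log₂(0.20) = 0.4644
−0.22·log₂(0.22) = 0.4806
−0.04·log₂(0.04) = 0.1858
Sum ≈ 2.6413 → 2.641 bits.

2.641 bits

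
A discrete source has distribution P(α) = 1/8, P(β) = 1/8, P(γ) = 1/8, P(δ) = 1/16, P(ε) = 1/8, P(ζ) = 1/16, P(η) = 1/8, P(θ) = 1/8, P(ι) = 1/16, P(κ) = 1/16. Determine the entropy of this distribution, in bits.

3.25 bits

Each probability is a power of 1/2, so log₂(1/p) is an integer.
H = Σ p·log₂(1/p) = 1/8·3 + 1/8·3 + 1/8·3 + 1/16·4 + 1/8·3 + 1/16·4 + 1/8·3 + 1/8·3 + 1/16·4 + 1/16·4 = 3.25 bits.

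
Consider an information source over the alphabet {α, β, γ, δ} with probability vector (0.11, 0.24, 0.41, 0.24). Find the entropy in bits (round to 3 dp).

H = −Σ pᵢ log₂ pᵢ.
−0.11·log₂(0.11) = 0.3503
−0.24·log₂(0.24) = 0.4941
−0.41·log₂(0.41) = 0.5274
−0.24·log₂(0.24) = 0.4941
Sum ≈ 1.8659 → 1.866 bits.

1.866 bits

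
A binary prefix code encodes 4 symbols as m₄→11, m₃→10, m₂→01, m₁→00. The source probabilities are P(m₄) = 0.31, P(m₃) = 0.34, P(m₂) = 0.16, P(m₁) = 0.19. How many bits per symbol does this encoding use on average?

L̄ = Σ pᵢ·ℓᵢ = 0.31·2 + 0.34·2 + 0.16·2 + 0.19·2 = 2 bits/symbol.

2 bits/symbol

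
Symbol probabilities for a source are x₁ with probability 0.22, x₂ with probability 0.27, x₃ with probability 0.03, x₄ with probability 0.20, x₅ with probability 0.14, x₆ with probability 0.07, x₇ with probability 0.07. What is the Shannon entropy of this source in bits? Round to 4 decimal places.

2.5410 bits

H = −Σ pᵢ log₂ pᵢ.
−0.22·log₂(0.22) = 0.4806
−0.27·log₂(0.27) = 0.5100
−0.03·log₂(0.03) = 0.1518
−0.20·log₂(0.20) = 0.4644
−0.14·log₂(0.14) = 0.3971
−0.07·log₂(0.07) = 0.2686
−0.07·log₂(0.07) = 0.2686
Sum ≈ 2.5410 → 2.5410 bits.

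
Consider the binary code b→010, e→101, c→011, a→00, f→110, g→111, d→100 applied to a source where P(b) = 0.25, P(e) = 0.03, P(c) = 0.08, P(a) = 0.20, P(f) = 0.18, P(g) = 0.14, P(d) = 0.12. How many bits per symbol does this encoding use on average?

L̄ = Σ pᵢ·ℓᵢ = 0.25·3 + 0.03·3 + 0.08·3 + 0.20·2 + 0.18·3 + 0.14·3 + 0.12·3 = 2.8 bits/symbol.

2.8 bits/symbol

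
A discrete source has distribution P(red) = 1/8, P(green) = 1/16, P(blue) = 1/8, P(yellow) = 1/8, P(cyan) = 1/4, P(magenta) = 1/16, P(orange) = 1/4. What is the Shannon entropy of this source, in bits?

2.625 bits

Each probability is a power of 1/2, so log₂(1/p) is an integer.
H = Σ p·log₂(1/p) = 1/8·3 + 1/16·4 + 1/8·3 + 1/8·3 + 1/4·2 + 1/16·4 + 1/4·2 = 2.625 bits.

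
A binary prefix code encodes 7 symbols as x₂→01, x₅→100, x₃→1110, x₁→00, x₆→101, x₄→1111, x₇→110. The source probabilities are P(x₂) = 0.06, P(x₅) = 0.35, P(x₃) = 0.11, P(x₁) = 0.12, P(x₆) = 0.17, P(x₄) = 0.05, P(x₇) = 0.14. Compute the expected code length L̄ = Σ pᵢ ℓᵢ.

L̄ = Σ pᵢ·ℓᵢ = 0.06·2 + 0.35·3 + 0.11·4 + 0.12·2 + 0.17·3 + 0.05·4 + 0.14·3 = 2.98 bits/symbol.

2.98 bits/symbol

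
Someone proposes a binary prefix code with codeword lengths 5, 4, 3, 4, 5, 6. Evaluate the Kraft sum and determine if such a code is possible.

With common denominator 2^6 = 64: Σ 2^(−ℓᵢ) = 2/64 + 4/64 + 8/64 + 4/64 + 2/64 + 1/64 = 21/64 = 0.328125.
Kraft's inequality requires Σ ≤ 1; here Σ = 0.328125 ≤ 1, so such a prefix code exists.

0.328125; yes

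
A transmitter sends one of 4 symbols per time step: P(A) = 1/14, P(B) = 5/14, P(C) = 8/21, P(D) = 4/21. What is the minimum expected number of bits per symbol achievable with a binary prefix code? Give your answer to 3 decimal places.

Repeatedly combine the two least-probable nodes; the expected code length is the sum of the merged weights.
merge 1/14 + 4/21 → 11/42
merge 11/42 + 5/14 → 13/21
merge 8/21 + 13/21 → 1
L = 11/42 + 13/21 + 1 = 79/42 ≈ 1.881 bits/symbol.

1.881 bits/symbol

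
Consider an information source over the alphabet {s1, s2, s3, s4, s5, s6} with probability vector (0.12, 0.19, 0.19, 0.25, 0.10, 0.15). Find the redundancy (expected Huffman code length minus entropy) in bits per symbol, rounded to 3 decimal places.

0.040 bits

Entropy H = −Σ p log₂ p ≈ 2.5203 bits.
Huffman merges: 1/10+3/25→11/50; 3/20+19/100→17/50; 19/100+11/50→41/100; 1/4+17/50→59/100; 41/100+59/100→1. L = 64/25 ≈ 2.5600.
L − H = 2.5600 − 2.5203 = 0.040 bits.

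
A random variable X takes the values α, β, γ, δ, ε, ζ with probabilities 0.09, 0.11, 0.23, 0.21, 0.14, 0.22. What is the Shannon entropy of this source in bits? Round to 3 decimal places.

2.501 bits

H = −Σ pᵢ log₂ pᵢ.
−0.09·log₂(0.09) = 0.3127
−0.11·log₂(0.11) = 0.3503
−0.23·log₂(0.23) = 0.4877
−0.21·log₂(0.21) = 0.4728
−0.14·log₂(0.14) = 0.3971
−0.22·log₂(0.22) = 0.4806
Sum ≈ 2.5011 → 2.501 bits.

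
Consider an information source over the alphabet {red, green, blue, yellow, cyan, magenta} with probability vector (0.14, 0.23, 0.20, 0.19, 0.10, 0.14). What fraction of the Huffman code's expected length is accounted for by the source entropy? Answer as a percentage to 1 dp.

Entropy H = −Σ p log₂ p ≈ 2.5337 bits.
Huffman merges: 1/10+7/50→6/25; 7/50+19/100→33/100; 1/5+23/100→43/100; 6/25+33/100→57/100; 43/100+57/100→1. L = 257/100 ≈ 2.5700.
Efficiency = H/L = 2.5337/2.5700 = 98.6%.

98.6%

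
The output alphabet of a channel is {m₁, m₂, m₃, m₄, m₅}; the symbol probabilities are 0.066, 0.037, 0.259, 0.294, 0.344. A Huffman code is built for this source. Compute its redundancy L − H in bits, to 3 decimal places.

0.115 bits

Entropy H = −Σ p log₂ p ≈ 1.9884 bits.
Huffman merges: 37/1000+33/500→103/1000; 103/1000+259/1000→181/500; 147/500+43/125→319/500; 181/500+319/500→1. L = 2103/1000 ≈ 2.1030.
L − H = 2.1030 − 1.9884 = 0.115 bits.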